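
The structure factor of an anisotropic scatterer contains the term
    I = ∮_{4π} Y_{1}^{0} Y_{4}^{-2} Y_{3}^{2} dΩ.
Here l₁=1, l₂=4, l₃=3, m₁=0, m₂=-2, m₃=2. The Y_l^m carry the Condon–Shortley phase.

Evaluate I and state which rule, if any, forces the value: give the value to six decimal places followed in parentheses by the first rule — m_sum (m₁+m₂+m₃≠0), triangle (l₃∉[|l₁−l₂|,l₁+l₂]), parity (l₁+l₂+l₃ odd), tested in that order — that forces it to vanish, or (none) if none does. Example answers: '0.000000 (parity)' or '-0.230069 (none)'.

0.213244 (none)

m-sum 0 ✓  L=8 even ✓  3≤3≤5 ✓
Π(2lᵢ+1) = 3×9×7 = 189
triangle coeff Δ(1,4,3) = 1/252
Σ_t [1,1]: t=1:−1/36 = -1/36
(3j)²=4/63 [(1 4 3; 0 0 0)], sign=+1
Σ_t [1,1]: t=1:−1/120 = -1/120
(3j)²=1/21 [(1 4 3; 0 -2 2)], sign=+1
⇒ 4πI² = 4/7
I = (+1)√(4/7/(4π)) = 0.21324362
No selection rule forces the value: the integral is nonzero (none).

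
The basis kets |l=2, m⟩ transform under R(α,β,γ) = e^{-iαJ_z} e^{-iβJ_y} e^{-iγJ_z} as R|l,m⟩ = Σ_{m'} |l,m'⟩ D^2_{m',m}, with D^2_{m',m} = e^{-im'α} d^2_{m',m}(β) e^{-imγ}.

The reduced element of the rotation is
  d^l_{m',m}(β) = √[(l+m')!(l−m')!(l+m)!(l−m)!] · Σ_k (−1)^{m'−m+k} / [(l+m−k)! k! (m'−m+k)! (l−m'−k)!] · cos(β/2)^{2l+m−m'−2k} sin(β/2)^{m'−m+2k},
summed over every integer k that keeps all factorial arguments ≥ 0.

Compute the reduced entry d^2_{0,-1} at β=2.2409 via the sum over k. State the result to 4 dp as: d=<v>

d=0.5962

d^2_{0,-1}(β=2.2409) via the finite sum:
Half-angle: c=0.435277, s=0.900296. N=√(2·2·1·6)=4.898979
Admissible k: 0..1 (factorial args all ≥0)
  k=0: (−1)^1·4.8990/(2)·0.4353^3·0.9003^1 = -0.181869
  k=1: (−1)^2·4.8990/(2)·0.4353^1·0.9003^3 = +0.778033
d^2_{0,-1}(2.2409) = -0.181869 +0.778033 = +0.596164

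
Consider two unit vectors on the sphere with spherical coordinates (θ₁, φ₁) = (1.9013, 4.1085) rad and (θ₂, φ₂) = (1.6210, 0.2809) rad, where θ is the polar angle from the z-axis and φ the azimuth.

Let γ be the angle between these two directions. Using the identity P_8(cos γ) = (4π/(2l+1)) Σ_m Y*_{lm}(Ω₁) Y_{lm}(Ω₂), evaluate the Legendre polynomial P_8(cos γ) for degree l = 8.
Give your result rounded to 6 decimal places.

Summing Y*_{l m}(θ₁,φ₁)·Y_{l m}(θ₂,φ₂) over m ∈ [−8, 8]; prefactor 4π/(2·8+1) = 0.739198:
  term(m=-8) = +0.117994-0.120313i   from Y*(Ω₁)=+0.039117+0.327933i, Y(Ω₂)=-0.319417-0.397913i
  term(m=-7) = -0.004162+0.046293i   from Y*(Ω₁)=+0.400926+0.211366i, Y(Ω₂)=+0.039511+0.094636i
  term(m=-6) = +0.031549+0.046479i   from Y*(Ω₁)=+0.138486-0.072404i, Y(Ω₂)=+0.041106+0.357110i
  term(m=-5) = +0.032678+0.009696i   from Y*(Ω₁)=-0.034576+0.281660i, Y(Ω₂)=+0.019883-0.118460i
  term(m=-4) = +0.079923-0.033562i   from Y*(Ω₁)=+0.205990+0.182879i, Y(Ω₂)=+0.136084-0.283745i
  term(m=-3) = +0.009994-0.018863i   from Y*(Ω₁)=-0.161765+0.039736i, Y(Ω₂)=-0.085280+0.095659i
  term(m=-2) = -0.017776-0.088245i   from Y*(Ω₁)=-0.108250+0.284979i, Y(Ω₂)=-0.249903+0.157304i
  term(m=-1) = -0.011373-0.009310i   from Y*(Ω₁)=-0.063452-0.091978i, Y(Ω₂)=+0.126376-0.036463i
  term(m=+0) = -0.089666-0.000000i   from Y*(Ω₁)=-0.309618-0.000000i, Y(Ω₂)=+0.289602+0.000000i
  term(m=+1) = -0.011373+0.009310i   from Y*(Ω₁)=+0.063452-0.091978i, Y(Ω₂)=-0.126376-0.036463i
  term(m=+2) = -0.017776+0.088245i   from Y*(Ω₁)=-0.108250-0.284979i, Y(Ω₂)=-0.249903-0.157304i
  term(m=+3) = +0.009994+0.018863i   from Y*(Ω₁)=+0.161765+0.039736i, Y(Ω₂)=+0.085280+0.095659i
  term(m=+4) = +0.079923+0.033562i   from Y*(Ω₁)=+0.205990-0.182879i, Y(Ω₂)=+0.136084+0.283745i
  term(m=+5) = +0.032678-0.009696i   from Y*(Ω₁)=+0.034576+0.281660i, Y(Ω₂)=-0.019883-0.118460i
  term(m=+6) = +0.031549-0.046479i   from Y*(Ω₁)=+0.138486+0.072404i, Y(Ω₂)=+0.041106-0.357110i
  term(m=+7) = -0.004162-0.046293i   from Y*(Ω₁)=-0.400926+0.211366i, Y(Ω₂)=-0.039511+0.094636i
  term(m=+8) = +0.117994+0.120313i   from Y*(Ω₁)=+0.039117-0.327933i, Y(Ω₂)=-0.319417+0.397913i
Total Σ_m = +0.387989+0.000000i. Multiply by 0.739198: +0.286801+0.000000i. P_8(cos γ) = 0.286801

0.286801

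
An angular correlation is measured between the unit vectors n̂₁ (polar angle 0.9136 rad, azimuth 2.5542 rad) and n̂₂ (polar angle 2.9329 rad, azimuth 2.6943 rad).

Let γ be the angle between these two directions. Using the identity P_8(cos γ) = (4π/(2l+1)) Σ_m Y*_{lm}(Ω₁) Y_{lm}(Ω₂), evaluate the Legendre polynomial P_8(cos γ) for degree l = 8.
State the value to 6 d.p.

Expand P_8 via completeness: Σ_{m} conj(Y_{8,m}) at Ω₁ times Y_{8,m} at Ω₂ —
  m=-8: Y*=-0.001054+0.079552i  Y=-0.000002-0.000001i  product +0.000000-0.000000i
  m=-7: Y*=+0.138782-0.202579i  Y=-0.000033+0.000000i  product -0.000005+0.000007i
  m=-6: Y*=-0.395369+0.159184i  Y=-0.000357+0.000176i  product +0.000113-0.000126i
  m=-5: Y*=+0.393047+0.081571i  Y=-0.002130+0.002712i  product -0.001058+0.000892i
  m=-4: Y*=-0.032660-0.033096i  Y=-0.004815+0.021696i  product +0.000875-0.000549i
  m=-3: Y*=-0.064036-0.330502i  Y=+0.023866+0.102428i  product +0.032324-0.014447i
  m=-2: Y*=-0.091106+0.217904i  Y=+0.216283+0.269540i  product -0.078439+0.022572i
  m=-1: Y*=-0.199573+0.132873i  Y=+0.611345+0.293275i  product -0.160976+0.022701i
  m=+0: Y*=+0.276486-0.000000i  Y=+0.413903+0.000000i  product +0.114438+0.000000i
  m=+1: Y*=+0.199573+0.132873i  Y=-0.611345+0.293275i  product -0.160976-0.022701i
  m=+2: Y*=-0.091106-0.217904i  Y=+0.216283-0.269540i  product -0.078439-0.022572i
  m=+3: Y*=+0.064036-0.330502i  Y=-0.023866+0.102428i  product +0.032324+0.014447i
  m=+4: Y*=-0.032660+0.033096i  Y=-0.004815-0.021696i  product +0.000875+0.000549i
  m=+5: Y*=-0.393047+0.081571i  Y=+0.002130+0.002712i  product -0.001058-0.000892i
  m=+6: Y*=-0.395369-0.159184i  Y=-0.000357-0.000176i  product +0.000113+0.000126i
  m=+7: Y*=-0.138782-0.202579i  Y=+0.000033+0.000000i  product -0.000005-0.000007i
  m=+8: Y*=-0.001054-0.079552i  Y=-0.000002+0.000001i  product +0.000000+0.000000i
Σ over m = -0.299891-0.000000i; ×(4π/17) → -0.221679-0.000000i. Real part: -0.221679

-0.221679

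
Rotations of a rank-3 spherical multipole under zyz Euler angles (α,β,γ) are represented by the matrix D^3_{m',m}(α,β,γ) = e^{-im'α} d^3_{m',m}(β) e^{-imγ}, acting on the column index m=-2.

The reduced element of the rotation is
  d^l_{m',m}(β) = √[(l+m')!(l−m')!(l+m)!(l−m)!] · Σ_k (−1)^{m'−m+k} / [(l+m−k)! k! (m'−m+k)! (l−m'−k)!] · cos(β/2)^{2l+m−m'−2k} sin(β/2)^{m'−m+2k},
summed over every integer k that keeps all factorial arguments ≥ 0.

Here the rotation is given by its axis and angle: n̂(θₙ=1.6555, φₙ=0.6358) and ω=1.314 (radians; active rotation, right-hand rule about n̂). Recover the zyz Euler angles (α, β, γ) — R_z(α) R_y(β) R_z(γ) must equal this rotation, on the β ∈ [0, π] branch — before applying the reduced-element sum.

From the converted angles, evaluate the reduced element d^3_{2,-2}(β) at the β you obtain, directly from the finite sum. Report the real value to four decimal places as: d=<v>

d=0.3810

Axis–angle → zyz. n̂ = (sinθₙcosφₙ, sinθₙsinφₙ, cosθₙ) = (+0.801712, +0.591692, -0.084602), ω = 1.3140.
R = I cosω + sinω [n̂]ₓ + (1−cosω) n̂n̂ᵀ gives
  R = [+0.733480, +0.435714, +0.521690; +0.272058, +0.515164, -0.812768; -0.622890, +0.738078, +0.259323]
β = atan2(√(R₁₃²+R₂₃²), R₃₃) = 1.308475; α = atan2(R₂₃, R₁₃) mod 2π = 5.283027; γ = atan2(R₃₂, −R₃₁) mod 2π = 0.869834
d^3_{2,-2}(β=1.3085) via the finite sum:
Half-angle: c=0.793512, s=0.608554. N=√(120·1·1·120)=120.000000
The bounds max(0,m−m')=0 and min(l+m,l−m')=1 give 2 terms
  k=0: (−1)^4·120.0000/(24)·0.7935^2·0.6086^4 = +0.431792
  k=1: (−1)^5·120.0000/(120)·0.7935^0·0.6086^6 = -0.050792
d^3_{2,-2}(1.3085) = +0.431792 -0.050792 = +0.381000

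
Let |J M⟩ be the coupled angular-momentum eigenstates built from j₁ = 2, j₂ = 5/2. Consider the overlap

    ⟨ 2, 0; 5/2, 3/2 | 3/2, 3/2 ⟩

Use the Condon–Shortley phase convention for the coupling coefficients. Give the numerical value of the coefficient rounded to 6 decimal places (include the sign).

triangle: 3!×1!×2!/7! = 12/5040
(j±m)!: 2!×2!×4!×1!×3!×0! = 576
prefactor² = (2J+1)×Δ×N² = 192/35
  k=2: +1/(2!×1!×0!×2!×1!×0!) = 1/4
Σ = 1/4  ⇒  CG² = 192/35×(1/4)² = 12/35
CG = +√(12/35) = +0.585540

+0.585540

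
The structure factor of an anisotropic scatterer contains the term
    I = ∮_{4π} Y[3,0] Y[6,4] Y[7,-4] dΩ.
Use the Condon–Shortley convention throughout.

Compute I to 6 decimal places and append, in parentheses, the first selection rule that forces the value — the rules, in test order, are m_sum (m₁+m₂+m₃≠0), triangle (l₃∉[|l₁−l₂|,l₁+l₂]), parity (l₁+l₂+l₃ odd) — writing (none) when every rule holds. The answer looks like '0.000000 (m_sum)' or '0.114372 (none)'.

-0.078810 (none)

m-sum 0 ✓  L=16 even ✓  3≤7≤9 ✓
Π(2lᵢ+1) = 7×13×15 = 1365
triangle coeff Δ(3,6,7) = 1/2042040
Σ_t [0,2]: t=0:+1/207360 t=1:−1/57600 t=2:+1/207360 = -1/129600
(3j)²=168/12155 [(3 6 7; 0 0 0)], sign=+1
Σ_t [0,2]: t=0:+1/43545600 t=1:−1/1451520 t=2:+1/967680 = 1/2721600
(3j)²=32/7735 [(3 6 7; 0 4 -4)], sign=-1
⇒ 4πI² = 16128/206635
I = (-1)√(16128/206635/(4π)) = -0.07881037
No selection rule forces the value: the integral is nonzero (none).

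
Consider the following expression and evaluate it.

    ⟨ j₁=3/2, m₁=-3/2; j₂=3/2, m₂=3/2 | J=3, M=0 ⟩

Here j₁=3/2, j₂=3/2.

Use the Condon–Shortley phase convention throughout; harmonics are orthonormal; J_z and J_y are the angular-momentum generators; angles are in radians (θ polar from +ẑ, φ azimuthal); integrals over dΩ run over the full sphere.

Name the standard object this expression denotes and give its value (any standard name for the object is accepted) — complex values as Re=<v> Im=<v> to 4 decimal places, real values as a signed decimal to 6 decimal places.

Clebsch–Gordan coefficient, +√(1/20) ≈ +0.223607

This is a Clebsch–Gordan (vector-coupling) coefficient.
√[7·0!3!3!/7! · 0!3!3!0!3!3!] = √(324/5)
  +(−1)^0/∏(0,0,3,3,0,0)! = 1/36  (running 1/36)
⟨..|..⟩ = √(324/5)·(1/36) = +0.223607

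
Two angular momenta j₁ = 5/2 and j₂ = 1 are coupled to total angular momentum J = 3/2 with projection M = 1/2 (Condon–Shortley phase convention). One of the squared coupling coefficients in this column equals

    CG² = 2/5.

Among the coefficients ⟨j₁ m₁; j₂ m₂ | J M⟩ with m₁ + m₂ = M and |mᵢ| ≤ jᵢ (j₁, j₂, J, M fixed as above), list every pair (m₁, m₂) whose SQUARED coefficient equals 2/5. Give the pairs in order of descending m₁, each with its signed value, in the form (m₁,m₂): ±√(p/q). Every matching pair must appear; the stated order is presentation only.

(3/2,-1): +√(2/5); (1/2,0): −√(2/5)

Admissible pairs with m₁+m₂ = M = 1/2: (-1/2,1), (1/2,0), (3/2,-1)
  (m₁,m₂)=(3/2,-1): CG² = 2/5, CG = +√(2/5)   ← matches the target
  (m₁,m₂)=(1/2,0): CG² = 2/5, CG = −√(2/5)   ← matches the target
  (m₁,m₂)=(-1/2,1): CG² = 1/5, CG = +√(1/5)
Pairs with CG² = 2/5: (3/2,-1): +√(2/5); (1/2,0): −√(2/5)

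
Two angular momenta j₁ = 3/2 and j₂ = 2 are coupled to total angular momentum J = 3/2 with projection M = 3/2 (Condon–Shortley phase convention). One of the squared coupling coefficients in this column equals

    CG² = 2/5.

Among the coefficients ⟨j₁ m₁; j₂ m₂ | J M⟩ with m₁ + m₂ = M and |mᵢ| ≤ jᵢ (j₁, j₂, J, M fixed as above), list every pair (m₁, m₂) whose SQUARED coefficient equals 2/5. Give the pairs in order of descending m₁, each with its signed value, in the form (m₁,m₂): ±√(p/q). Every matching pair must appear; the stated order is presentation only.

(1/2,1): −√(2/5); (-1/2,2): +√(2/5)

Admissible pairs with m₁+m₂ = M = 3/2: (-1/2,2), (1/2,1), (3/2,0)
  (m₁,m₂)=(3/2,0): CG² = 1/5, CG = +√(1/5)
  (m₁,m₂)=(1/2,1): CG² = 2/5, CG = −√(2/5)   ← matches the target
  (m₁,m₂)=(-1/2,2): CG² = 2/5, CG = +√(2/5)   ← matches the target
Pairs with CG² = 2/5: (1/2,1): −√(2/5); (-1/2,2): +√(2/5)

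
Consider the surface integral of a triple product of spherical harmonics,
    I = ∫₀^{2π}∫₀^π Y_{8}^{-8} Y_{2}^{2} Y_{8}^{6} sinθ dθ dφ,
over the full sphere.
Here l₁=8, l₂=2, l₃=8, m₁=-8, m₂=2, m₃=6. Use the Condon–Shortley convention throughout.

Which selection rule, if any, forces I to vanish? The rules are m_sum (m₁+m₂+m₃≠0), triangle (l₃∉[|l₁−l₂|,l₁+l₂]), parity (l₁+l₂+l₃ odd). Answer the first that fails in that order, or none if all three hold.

m₁+m₂+m₃ = -8 + 2 + 6 = 0  ✓
triangle: |8−2|=6 ≤ l₃=8 ≤ 8+2=10  ✓
parity: l₁+l₂+l₃ = 18 is even  ✓

none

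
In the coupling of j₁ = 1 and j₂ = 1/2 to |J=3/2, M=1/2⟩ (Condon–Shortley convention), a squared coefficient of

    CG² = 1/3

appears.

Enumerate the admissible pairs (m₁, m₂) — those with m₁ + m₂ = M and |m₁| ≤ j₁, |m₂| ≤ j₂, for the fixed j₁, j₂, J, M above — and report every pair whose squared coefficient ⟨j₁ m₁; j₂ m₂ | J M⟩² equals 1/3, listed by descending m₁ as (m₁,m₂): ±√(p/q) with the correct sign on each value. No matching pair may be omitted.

(1,-1/2): +√(1/3)

Admissible pairs with m₁+m₂ = M = 1/2: (0,1/2), (1,-1/2)
  (m₁,m₂)=(1,-1/2): CG² = 1/3, CG = +√(1/3)   ← matches the target
  (m₁,m₂)=(0,1/2): CG² = 2/3, CG = +√(2/3)
Pairs with CG² = 1/3: (1,-1/2): +√(1/3)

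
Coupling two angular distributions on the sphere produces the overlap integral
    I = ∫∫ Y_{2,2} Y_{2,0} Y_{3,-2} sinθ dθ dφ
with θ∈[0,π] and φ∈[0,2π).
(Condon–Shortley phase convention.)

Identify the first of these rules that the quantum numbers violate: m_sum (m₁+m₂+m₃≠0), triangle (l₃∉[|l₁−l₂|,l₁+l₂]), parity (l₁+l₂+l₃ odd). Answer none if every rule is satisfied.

parity

azimuthal sum: 2 + 0 − 2 = 0  ✓
0 ≤ 3 ≤ 4 (triangle on l)  ✓
L = 2 + 2 + 3 = 7 (odd)  ✗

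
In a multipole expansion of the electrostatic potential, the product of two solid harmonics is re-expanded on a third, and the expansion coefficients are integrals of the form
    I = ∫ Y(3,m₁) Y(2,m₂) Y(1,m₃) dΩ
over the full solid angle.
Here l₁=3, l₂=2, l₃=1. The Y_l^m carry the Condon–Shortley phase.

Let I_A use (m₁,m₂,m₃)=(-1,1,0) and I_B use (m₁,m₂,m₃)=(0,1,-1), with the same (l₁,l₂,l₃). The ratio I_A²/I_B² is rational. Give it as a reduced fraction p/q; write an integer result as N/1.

Same 3,2,1: normalisation and zero-m 3j drop out of the ratio.
A: Δ: 4! 2! 0! / 7! → 1/105; sum: t=3:−1/6 = -1/6; 3j²(3 2 1; -1 1 0) = Δ·Π!·Σ² = 8/105  (sign +1)
B: Δ: 4! 2! 0! / 7! → 1/105; sum: t=3:−1/12 = -1/12; 3j²(3 2 1; 0 1 -1) = Δ·Π!·Σ² = 1/35  (sign -1)
I_A²/I_B² = (8/105)/(1/35) = 8/3

8/3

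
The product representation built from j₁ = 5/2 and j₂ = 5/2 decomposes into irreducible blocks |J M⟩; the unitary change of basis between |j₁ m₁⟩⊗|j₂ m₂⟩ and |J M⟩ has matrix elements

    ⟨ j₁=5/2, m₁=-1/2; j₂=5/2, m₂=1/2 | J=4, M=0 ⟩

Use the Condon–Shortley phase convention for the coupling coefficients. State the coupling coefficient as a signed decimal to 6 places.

triangle: 1!·4!·4!/10! = 576/3628800
(j±m)!: 2!·3!·3!·2!·4!·4! = 82944
prefactor² = (2J+1)·Δ·N² = 20736/175
  k=0: +1/(0!·1!·3!·3!·1!·1!) = 1/36
  k=1: −1/(1!·0!·2!·2!·2!·2!) = -1/16
Σ = -5/144  ⇒  CG² = 20736/175·(-5/144)² = 1/7
CG = −√(1/7) = -0.377964

-0.377964  (= −√(1/7))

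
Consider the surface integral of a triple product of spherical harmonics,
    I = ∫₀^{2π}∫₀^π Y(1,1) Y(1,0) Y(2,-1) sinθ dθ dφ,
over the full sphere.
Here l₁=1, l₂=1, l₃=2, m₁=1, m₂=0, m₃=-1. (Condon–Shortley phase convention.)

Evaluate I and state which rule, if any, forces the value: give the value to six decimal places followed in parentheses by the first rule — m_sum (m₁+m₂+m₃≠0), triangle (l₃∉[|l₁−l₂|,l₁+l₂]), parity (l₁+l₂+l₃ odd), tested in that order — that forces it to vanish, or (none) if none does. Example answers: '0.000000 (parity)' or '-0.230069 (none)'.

-0.218510 (none)

m-sum 0 ✓  L=4 even ✓  0≤2≤2 ✓
Π(2lᵢ+1) = 3×3×5 = 45
triangle coeff Δ(1,1,2) = 1/30
Σ_t [0,0]: t=0:+1/1 = 1/1
(3j)²=2/15 [(1 1 2; 0 0 0)], sign=+1
Σ_t [0,0]: t=0:+1/2 = 1/2
(3j)²=1/10 [(1 1 2; 1 0 -1)], sign=-1
⇒ 4πI² = 3/5
I = (-1)√(3/5/(4π)) = -0.21850969
No selection rule forces the value: the integral is nonzero (none).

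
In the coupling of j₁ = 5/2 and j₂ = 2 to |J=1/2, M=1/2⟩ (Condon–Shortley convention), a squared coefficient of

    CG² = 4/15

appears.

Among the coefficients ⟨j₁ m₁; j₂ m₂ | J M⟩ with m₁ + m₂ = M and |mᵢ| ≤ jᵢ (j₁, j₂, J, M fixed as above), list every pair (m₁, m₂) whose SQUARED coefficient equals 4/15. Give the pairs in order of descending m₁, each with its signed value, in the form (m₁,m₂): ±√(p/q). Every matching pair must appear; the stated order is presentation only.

(3/2,-1): −√(4/15)

Admissible pairs with m₁+m₂ = M = 1/2: (-3/2,2), (-1/2,1), (1/2,0), (3/2,-1), (5/2,-2)
  (m₁,m₂)=(5/2,-2): CG² = 1/3, CG = +√(1/3)
  (m₁,m₂)=(3/2,-1): CG² = 4/15, CG = −√(4/15)   ← matches the target
  (m₁,m₂)=(1/2,0): CG² = 1/5, CG = +√(1/5)
  (m₁,m₂)=(-1/2,1): CG² = 2/15, CG = −√(2/15)
  (m₁,m₂)=(-3/2,2): CG² = 1/15, CG = +√(1/15)
Pairs with CG² = 4/15: (3/2,-1): −√(4/15)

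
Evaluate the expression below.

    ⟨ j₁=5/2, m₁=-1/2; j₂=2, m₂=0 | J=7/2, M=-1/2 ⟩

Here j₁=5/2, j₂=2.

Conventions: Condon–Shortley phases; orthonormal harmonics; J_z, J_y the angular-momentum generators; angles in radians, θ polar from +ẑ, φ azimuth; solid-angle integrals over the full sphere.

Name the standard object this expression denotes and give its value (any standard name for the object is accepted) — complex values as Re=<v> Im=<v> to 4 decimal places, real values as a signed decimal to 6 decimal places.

This is a Clebsch–Gordan (vector-coupling) coefficient.
j₁+j₂−J=1  J+j₁−j₂=4  J−j₁+j₂=3  j₁+j₂+J+1=9
(j₁±m₁, j₂±m₂, J±M) = (2,3,2,2,3,4)
P² = 768/35
sum k=0..1:
  [0] +1/12 = 1/12
  [1] −1/8 = -1/8
S = -1/24
C² = P²·S² = 4/105 ; C = -0.195180

Clebsch–Gordan coefficient, −√(4/105) ≈ -0.195180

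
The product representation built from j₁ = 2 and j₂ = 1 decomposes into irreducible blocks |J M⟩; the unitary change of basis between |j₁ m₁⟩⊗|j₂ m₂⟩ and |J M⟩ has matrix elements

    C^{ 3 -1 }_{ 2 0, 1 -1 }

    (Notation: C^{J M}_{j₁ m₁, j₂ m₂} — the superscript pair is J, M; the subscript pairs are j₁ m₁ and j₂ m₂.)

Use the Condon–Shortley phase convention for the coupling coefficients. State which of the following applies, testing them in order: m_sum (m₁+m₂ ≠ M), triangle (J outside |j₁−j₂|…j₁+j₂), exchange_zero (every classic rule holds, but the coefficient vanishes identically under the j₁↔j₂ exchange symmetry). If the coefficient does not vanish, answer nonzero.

m-sum: m₁+m₂ = 0+(-1) = -1, M = -1  ✓
triangle: |j₁−j₂| = 1 ≤ J = 3 ≤ j₁+j₂ = 3  ✓
exchange: j₁≠j₂ or m₁≠m₂ — the exchange symmetry imposes no constraint here
value check: CG = +√(2/5) = +0.632456 ≠ 0

nonzero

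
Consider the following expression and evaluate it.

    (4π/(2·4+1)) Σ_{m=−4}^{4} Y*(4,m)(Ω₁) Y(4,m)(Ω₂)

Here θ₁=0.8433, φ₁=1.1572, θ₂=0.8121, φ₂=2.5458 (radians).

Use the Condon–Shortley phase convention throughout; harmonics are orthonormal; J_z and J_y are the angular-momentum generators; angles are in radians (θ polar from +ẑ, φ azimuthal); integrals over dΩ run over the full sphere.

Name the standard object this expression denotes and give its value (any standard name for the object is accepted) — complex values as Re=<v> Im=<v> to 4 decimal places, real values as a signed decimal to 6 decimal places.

Legendre polynomial (addition theorem), -0.365827

This sum is the spherical-harmonic addition theorem: it equals the Legendre polynomial P_l(cos γ) of the angle γ between the two directions.
Addition theorem: P_4(cos γ) = (4π/9) Σ_m Y*_{lm}(Ω₁) Y_{lm}(Ω₂), m = −4…4:
  m=-4: Y*=(-0.011495, -0.137196)  Y=(-0.089114, 0.084431)  product (0.012608, 0.011255)
  m=-3: Y*=(-0.328026, -0.112360)  Y=(0.070732, -0.321461)  product (-0.059321, 0.097500)
  m=-2: Y*=(-0.264694, 0.287798)  Y=(0.150873, 0.378604)  product (-0.148897, -0.056793)
  m=-1: Y*=(0.009027, 0.020567)  Y=(-0.061229, -0.041512)  product (0.000301, -0.001634)
  m=+0: Y*=(-0.362003, -0.000000)  Y=(-0.355282, 0.000000)  product (0.128613, 0.000000)
  m=+1: Y*=(-0.009027, 0.020567)  Y=(0.061229, -0.041512)  product (0.000301, 0.001634)
  m=+2: Y*=(-0.264694, -0.287798)  Y=(0.150873, -0.378604)  product (-0.148897, 0.056793)
  m=+3: Y*=(0.328026, -0.112360)  Y=(-0.070732, -0.321461)  product (-0.059321, -0.097500)
  m=+4: Y*=(-0.011495, 0.137196)  Y=(-0.089114, -0.084431)  product (0.012608, -0.011255)
Σ over m = (-0.262005, 0.000000); ×(4π/9) → (-0.365827, 0.000000). Real part: -0.365827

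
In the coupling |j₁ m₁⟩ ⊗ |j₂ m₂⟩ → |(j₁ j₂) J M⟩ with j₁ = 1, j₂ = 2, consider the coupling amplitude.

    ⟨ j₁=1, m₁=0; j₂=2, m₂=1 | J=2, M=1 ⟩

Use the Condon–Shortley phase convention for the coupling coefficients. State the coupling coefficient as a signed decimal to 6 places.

j₁+j₂−J=1  J+j₁−j₂=1  J−j₁+j₂=3  j₁+j₂+J+1=6
(j₁±m₁, j₂±m₂, J±M) = (1,1,3,1,3,1)
P² = 3/2
sum k=0..1:
  [0] +1/6 = 1/6
  [1] −1/2 = -1/2
S = -1/3
C² = P²·S² = 1/6 ; C = -0.408248

-0.408248  (= −√(1/6))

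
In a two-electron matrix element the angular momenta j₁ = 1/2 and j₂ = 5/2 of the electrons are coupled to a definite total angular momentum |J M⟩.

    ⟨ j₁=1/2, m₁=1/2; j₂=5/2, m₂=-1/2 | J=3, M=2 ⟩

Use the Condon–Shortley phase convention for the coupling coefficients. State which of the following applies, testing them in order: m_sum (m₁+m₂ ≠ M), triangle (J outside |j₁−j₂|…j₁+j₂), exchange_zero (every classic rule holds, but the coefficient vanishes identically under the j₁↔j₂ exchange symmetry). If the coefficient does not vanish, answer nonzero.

m_sum

m-sum: m₁+m₂ = 1/2+(-1/2) = 0, M = 2  ✗ ⇒ coefficient is 0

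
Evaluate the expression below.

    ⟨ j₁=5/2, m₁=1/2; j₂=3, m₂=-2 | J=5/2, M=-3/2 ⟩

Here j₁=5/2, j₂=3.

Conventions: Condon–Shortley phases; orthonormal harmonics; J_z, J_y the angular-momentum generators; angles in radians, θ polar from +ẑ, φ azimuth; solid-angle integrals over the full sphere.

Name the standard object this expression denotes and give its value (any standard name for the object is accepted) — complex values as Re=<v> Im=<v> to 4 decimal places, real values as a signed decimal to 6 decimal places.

Clebsch–Gordan coefficient, −√(1/14) ≈ -0.267261

This is a Clebsch–Gordan (vector-coupling) coefficient.
j₁+j₂−J=3  J+j₁−j₂=2  J−j₁+j₂=3  j₁+j₂+J+1=9
(j₁±m₁, j₂±m₂, J±M) = (3,2,1,5,1,4)
P² = 288/7
sum k=0..1:
  [0] +1/24 = 1/24
  [1] −1/12 = -1/12
S = -1/24
C² = P²·S² = 1/14 ; C = -0.267261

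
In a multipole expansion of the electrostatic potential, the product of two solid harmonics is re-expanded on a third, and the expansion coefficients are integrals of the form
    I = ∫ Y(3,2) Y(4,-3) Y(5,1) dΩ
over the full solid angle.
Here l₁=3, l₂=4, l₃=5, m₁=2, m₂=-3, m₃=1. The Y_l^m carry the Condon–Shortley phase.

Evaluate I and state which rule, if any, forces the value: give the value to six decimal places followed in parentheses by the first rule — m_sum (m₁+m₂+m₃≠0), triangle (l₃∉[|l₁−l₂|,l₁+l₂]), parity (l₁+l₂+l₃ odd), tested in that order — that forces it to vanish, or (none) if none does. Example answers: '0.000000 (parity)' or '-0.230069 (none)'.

0.160929 (none)

Rules hold: Σm=0, L=12 even, 1≤5≤7.
N = 7·9·11 = 693
Δ = 2!·4!·6!/13! = 1/180180
Racah Σ t=0..2: t=0:+1/576 t=1:−1/144 t=2:+1/576 = -1/288
⇒ 3j(3 4 5; 0 0 0)² = 20/1001, sgn +1
Racah Σ t=0..1: t=0:+1/1440 t=1:−1/17280 = 11/17280
⇒ 3j(3 4 5; 2 -3 1)² = 11/468, sgn +1
4πI² = N·(3j₀)²·(3jₘ)² = 55/169
I = +1·√(0.325444/4π) = 0.16092854
No selection rule forces the value: the integral is nonzero (none).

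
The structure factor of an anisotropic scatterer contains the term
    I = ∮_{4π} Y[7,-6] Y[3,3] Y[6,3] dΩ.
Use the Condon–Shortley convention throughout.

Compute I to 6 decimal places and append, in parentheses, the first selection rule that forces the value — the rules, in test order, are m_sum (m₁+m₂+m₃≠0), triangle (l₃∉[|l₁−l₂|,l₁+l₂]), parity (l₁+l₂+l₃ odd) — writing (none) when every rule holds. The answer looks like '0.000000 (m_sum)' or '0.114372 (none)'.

Checks pass: Σm=0; 16 even; l₃=6∈[4,10].
(2·7+1)(2·3+1)(2·6+1) = 1365
Δ: 4! 10! 2! / 17! → 1/2042040
sum: t=1:−1/207360 t=2:+1/57600 t=3:−1/207360 = 1/129600
3j²(7 3 6; 0 0 0) = Δ·Π!·Σ² = 168/12155  (sign +1)
sum: t=4:+1/17418240 = 1/17418240
3j²(7 3 6; -6 3 3) = Δ·Π!·Σ² = 15/952  (sign -1)
combine: 4πI² = 1365·168/12155·15/952 = 945/3179
take √, sign -1: I = -0.15380332
No selection rule forces the value: the integral is nonzero (none).

-0.153803 (none)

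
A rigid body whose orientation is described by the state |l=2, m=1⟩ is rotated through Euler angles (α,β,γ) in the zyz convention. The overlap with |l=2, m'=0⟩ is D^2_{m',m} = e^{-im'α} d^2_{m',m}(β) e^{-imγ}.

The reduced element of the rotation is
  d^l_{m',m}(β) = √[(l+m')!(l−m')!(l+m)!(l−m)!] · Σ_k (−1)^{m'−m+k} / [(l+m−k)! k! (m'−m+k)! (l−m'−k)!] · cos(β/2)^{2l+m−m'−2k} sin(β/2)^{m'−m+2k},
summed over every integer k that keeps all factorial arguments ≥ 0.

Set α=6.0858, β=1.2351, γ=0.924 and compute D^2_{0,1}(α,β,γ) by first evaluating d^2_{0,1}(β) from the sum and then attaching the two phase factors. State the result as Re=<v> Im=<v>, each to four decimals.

First d^2_{0,1}(β=1.2351), then the phase factors e^{-i(0)α} and e^{-i(1)γ}:
With c≡cos(β/2)=0.815300 and s≡sin(β/2)=0.579039, N=[2·2·6·1]^{1/2}=4.898979
k: max(0,(1)−(0))=1 … min(2+(1),2−(0))=2
  k=1: (−1)^0·4.8990/(2)·0.8153^3·0.5790^1 = +0.768662
  k=2: (−1)^1·4.8990/(2)·0.8153^1·0.5790^3 = -0.387719
d^2_{0,1}(1.2351) = +0.768662 -0.387719 = +0.380943
Phases: e^{-i·(0)·6.0858}=+1.000000+0.000000i, e^{-i·(1)·0.9240}=+0.602633-0.798019i ⇒ D=+0.229569-0.303999i

Re=0.2296 Im=-0.3040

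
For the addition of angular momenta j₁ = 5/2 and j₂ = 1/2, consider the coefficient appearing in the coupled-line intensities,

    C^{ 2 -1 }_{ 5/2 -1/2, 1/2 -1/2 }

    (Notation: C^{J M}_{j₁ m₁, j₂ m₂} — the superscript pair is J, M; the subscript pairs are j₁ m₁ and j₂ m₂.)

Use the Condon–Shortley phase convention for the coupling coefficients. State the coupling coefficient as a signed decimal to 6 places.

j₁+j₂−J=1  J+j₁−j₂=4  J−j₁+j₂=0  j₁+j₂+J+1=6
(j₁±m₁, j₂±m₂, J±M) = (2,3,0,1,1,3)
P² = 12
sum k=0..0:
  [0] +1/6 = 1/6
S = 1/6
C² = P²·S² = 1/3 ; C = +0.577350

+0.577350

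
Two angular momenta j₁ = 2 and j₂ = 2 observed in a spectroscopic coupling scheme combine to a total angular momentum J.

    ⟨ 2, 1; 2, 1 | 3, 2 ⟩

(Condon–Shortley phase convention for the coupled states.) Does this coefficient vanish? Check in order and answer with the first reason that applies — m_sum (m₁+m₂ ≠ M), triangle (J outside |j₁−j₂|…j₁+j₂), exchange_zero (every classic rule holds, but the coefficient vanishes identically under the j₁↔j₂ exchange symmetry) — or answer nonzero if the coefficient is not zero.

exchange_zero

m-sum: m₁+m₂ = 1+1 = 2, M = 2  ✓
triangle: |j₁−j₂| = 0 ≤ J = 3 ≤ j₁+j₂ = 4  ✓
exchange: j₁=j₂ and m₁=m₂, and (−1)^(j₁+j₂−J) = (−1)^1 = −1 forces ⟨j₁m₁;j₂m₂|JM⟩ = −⟨j₂m₂;j₁m₁|JM⟩ = −⟨j₁m₁;j₂m₂|JM⟩ ⇒ the coefficient vanishes identically
Racah sum check: Σ_k collapses to 0 ⇒ CG = 0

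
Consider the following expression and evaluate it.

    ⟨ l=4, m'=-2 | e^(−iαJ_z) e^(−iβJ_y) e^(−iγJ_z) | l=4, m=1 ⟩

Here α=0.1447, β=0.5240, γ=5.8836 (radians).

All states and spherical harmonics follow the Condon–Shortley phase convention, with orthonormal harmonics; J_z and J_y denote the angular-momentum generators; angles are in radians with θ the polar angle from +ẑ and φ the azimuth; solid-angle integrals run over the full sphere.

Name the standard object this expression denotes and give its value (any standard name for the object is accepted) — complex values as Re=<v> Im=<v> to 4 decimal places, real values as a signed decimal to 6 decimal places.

Wigner D-matrix element, Re=0.1425 Im=0.1174

This is a Wigner D-matrix element — the rotation-matrix element ⟨l m'| R(α,β,γ) |l m⟩ in the angular-momentum basis.
First d^4_{-2,1}(β=0.5240), then the phase factors e^{-i(-2)α} and e^{-i(1)γ}:
c=cos(0.524000/2)=0.965874, s=sin(0.524000/2)=0.259013; N=√[2·720·120·6]=1018.233765
k: max(0,(1)−(-2))=3 … min(4+(1),4−(-2))=5
  k=3: (−1)^0·1018.2338/(72)·0.9659^5·0.2590^3 = +0.206576
  k=4: (−1)^1·1018.2338/(48)·0.9659^3·0.2590^5 = -0.022283
  k=5: (−1)^2·1018.2338/(240)·0.9659^1·0.2590^7 = +0.000320
d^4_{-2,1}(0.5240) = +0.206576 -0.022283 +0.000320 = +0.184614
D = (+0.958415+0.285377i)·(+0.184614)·(+0.921222+0.389036i) = +0.142502+0.117369i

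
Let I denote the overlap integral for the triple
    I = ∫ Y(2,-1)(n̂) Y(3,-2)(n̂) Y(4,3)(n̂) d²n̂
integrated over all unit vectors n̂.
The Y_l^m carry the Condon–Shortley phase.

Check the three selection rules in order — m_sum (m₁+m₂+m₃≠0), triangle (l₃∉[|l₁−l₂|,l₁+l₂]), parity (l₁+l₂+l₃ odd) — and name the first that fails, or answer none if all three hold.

parity

azimuthal sum: -1 − 2 + 3 = 0  ✓
1 ≤ 4 ≤ 5 (triangle on l)  ✓
L = 2 + 3 + 4 = 9 (odd)  ✗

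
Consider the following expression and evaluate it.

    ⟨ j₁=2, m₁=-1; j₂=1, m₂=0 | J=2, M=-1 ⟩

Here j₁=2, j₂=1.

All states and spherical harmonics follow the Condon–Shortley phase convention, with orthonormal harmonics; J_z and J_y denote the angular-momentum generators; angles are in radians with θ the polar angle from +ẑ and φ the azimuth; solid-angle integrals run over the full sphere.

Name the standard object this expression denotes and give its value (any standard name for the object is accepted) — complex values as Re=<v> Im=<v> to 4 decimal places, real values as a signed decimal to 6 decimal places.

Clebsch–Gordan coefficient, −√(1/6) ≈ -0.408248

This is a Clebsch–Gordan (vector-coupling) coefficient.
j₁+j₂−J=1  J+j₁−j₂=3  J−j₁+j₂=1  j₁+j₂+J+1=6
(j₁±m₁, j₂±m₂, J±M) = (1,3,1,1,1,3)
P² = 3/2
sum k=0..1:
  [0] +1/6 = 1/6
  [1] −1/2 = -1/2
S = -1/3
C² = P²·S² = 1/6 ; C = -0.408248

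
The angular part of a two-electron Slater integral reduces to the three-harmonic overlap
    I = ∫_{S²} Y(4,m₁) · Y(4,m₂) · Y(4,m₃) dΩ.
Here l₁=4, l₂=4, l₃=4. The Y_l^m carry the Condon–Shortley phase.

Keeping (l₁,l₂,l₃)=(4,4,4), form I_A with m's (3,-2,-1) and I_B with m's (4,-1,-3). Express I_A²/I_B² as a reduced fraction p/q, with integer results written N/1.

Same 4,4,4: normalisation and zero-m 3j drop out of the ratio.
A: Δ: 4! 4! 4! / 13! → 1/450450; sum: t=0:+1/576 t=1:−1/864 = 1/1728; 3j²(4 4 4; 3 -2 -1) = Δ·Π!·Σ² = 5/1287  (sign -1)
B: Δ: 4! 4! 4! / 13! → 1/450450; sum: t=0:+1/3456 = 1/3456; 3j²(4 4 4; 4 -1 -3) = Δ·Π!·Σ² = 35/1287  (sign -1)
I_A²/I_B² = (5/1287)/(35/1287) = 1/7

1/7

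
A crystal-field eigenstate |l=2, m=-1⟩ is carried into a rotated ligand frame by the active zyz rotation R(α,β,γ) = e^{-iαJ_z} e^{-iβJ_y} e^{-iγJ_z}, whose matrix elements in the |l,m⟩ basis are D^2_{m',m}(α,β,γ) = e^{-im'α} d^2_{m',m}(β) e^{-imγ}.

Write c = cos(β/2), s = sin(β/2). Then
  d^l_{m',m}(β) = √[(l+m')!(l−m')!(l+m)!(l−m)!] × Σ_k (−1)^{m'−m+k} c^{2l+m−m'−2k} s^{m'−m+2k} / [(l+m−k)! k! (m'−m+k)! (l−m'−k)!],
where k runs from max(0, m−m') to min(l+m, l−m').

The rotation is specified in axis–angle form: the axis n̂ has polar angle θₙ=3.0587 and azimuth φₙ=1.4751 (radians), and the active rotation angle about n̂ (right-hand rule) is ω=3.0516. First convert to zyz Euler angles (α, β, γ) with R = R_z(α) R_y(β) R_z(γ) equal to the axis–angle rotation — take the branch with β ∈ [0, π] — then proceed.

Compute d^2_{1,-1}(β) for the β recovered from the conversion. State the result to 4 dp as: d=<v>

Axis–angle → zyz. n̂ = (sinθₙcosφₙ, sinθₙsinφₙ, cosθₙ) = (+0.007911, +0.082419, -0.996566), ω = 3.0516.
R = I cosω + sinω [n̂]ₓ + (1−cosω) n̂n̂ᵀ gives
  R = [-0.995828, +0.090864, -0.008329; -0.088261, -0.982395, -0.164650; -0.023144, -0.163228, +0.986317]
β = atan2(√(R₁₃²+R₂₃²), R₃₃) = 0.165617; α = atan2(R₂₃, R₁₃) mod 2π = 4.661844; γ = atan2(R₃₂, −R₃₁) mod 2π = 4.853236
d^2_{1,-1}(β=0.1656) via the finite sum:
c=cos(0.165617/2)=0.996573, s=sin(0.165617/2)=0.082714; N=√[6·1·1·6]=6.000000
The bounds max(0,m−m')=0 and min(l+m,l−m')=1 give 2 terms
  k=0: (−1)^2·6.0000/(2)·0.9966^2·0.0827^2 = +0.020384
  k=1: (−1)^3·6.0000/(6)·0.9966^0·0.0827^4 = -0.000047
d^2_{1,-1}(0.1656) = +0.020384 -0.000047 = +0.020338

d=0.0203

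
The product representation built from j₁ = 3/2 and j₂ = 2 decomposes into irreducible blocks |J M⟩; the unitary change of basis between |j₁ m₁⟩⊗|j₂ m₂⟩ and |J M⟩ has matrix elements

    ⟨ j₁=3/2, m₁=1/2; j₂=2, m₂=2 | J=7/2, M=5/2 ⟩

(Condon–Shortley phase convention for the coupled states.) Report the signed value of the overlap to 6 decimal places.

√[8·0!3!4!/8! · 2!1!4!0!6!1!] = √(6912/7)
  +(−1)^0/∏(0,0,1,4,2,0)! = 1/48  (running 1/48)
⟨..|..⟩ = √(6912/7)·(1/48) = +0.654654

+√(3/7) = +0.654654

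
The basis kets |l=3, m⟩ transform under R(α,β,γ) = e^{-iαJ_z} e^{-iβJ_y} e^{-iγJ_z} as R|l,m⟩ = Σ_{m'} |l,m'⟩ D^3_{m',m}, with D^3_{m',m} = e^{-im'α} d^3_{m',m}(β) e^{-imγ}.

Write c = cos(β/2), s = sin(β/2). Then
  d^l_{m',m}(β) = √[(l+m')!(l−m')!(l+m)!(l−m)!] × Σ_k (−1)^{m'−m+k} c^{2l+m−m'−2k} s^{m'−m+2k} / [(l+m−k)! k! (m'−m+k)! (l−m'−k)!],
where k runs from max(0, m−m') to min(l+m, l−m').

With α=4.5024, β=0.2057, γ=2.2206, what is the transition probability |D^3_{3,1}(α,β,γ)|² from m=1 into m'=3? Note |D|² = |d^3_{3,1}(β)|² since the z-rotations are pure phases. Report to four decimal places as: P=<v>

Split into d^3_{3,1}(β=0.2057) × two z-phases.
With c≡cos(β/2)=0.994716 and s≡sin(β/2)=0.102669, N=[720·1·24·2]^{1/2}=185.903201
k∈{0} keeps every argument non-negative
  k=0: (−1)^2·185.9032/(48)·0.9947^4·0.1027^2 = +0.039969
d^3_{3,1}(0.2057) = +0.039969
|D^3_{3,1}|² = |d^3_{3,1}(β)|² = (+0.039969)² = 0.001597 (the z-rotation phases have unit modulus)

P=0.0016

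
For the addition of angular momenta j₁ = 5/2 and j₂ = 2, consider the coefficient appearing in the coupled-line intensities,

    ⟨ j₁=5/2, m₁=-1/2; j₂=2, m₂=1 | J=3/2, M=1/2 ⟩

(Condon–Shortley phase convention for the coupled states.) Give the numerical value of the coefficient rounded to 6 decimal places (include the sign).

+√(5/21) ≈ +0.487950

triangle: 3!*2!*1!/7! = 12/5040
(j±m)!: 2!*3!*3!*1!*2!*1! = 144
prefactor² = (2J+1)*Δ*N² = 48/35
  k=2: +1/(2!*1!*1!*1!*1!*0!) = 1/2
  k=3: −1/(3!*0!*0!*0!*2!*1!) = -1/12
Σ = 5/12  ⇒  CG² = 48/35*(5/12)² = 5/21
CG = +√(5/21) = +0.487950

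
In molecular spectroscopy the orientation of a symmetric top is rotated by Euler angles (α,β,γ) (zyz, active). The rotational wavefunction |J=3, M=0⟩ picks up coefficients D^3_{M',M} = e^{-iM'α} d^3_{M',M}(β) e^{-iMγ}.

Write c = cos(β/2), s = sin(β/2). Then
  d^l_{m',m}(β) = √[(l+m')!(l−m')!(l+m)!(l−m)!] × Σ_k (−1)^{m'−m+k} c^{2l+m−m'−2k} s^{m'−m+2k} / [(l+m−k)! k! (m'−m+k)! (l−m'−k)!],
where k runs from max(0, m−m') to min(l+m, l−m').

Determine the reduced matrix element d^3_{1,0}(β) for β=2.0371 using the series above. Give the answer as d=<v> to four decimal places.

d=-0.0041

d^3_{1,0}(β=2.0371) via the finite sum:
c=cos(2.037100/2)=0.524601, s=sin(2.037100/2)=0.851348; N=√[24·2·6·6]=41.569219
k∈{0,1,2} keeps every argument non-negative
  k=0: (−1)^1·41.5692/(12)·0.5246^5·0.8513^1 = -0.117177
  k=1: (−1)^2·41.5692/(4)·0.5246^3·0.8513^3 = +0.925808
  k=2: (−1)^3·41.5692/(12)·0.5246^1·0.8513^5 = -0.812748
d^3_{1,0}(2.0371) = -0.117177 +0.925808 -0.812748 = -0.004117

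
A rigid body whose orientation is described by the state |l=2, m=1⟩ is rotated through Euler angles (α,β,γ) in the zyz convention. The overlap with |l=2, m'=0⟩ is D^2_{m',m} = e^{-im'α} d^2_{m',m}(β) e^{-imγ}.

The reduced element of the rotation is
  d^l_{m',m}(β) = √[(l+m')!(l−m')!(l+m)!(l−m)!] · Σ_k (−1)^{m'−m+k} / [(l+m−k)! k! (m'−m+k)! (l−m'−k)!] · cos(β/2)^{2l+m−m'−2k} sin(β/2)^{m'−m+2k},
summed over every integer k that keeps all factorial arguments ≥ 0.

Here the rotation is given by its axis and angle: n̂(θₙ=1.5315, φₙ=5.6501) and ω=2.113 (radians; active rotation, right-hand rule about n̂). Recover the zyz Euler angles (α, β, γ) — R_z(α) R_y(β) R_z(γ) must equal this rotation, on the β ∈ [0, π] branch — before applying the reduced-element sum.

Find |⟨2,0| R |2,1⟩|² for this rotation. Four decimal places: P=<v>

P=0.2914

Axis–angle → zyz. n̂ = (sinθₙcosφₙ, sinθₙsinφₙ, cosθₙ) = (+0.805584, -0.591178, +0.039286), ω = 2.1130.
R = I cosω + sinω [n̂]ₓ + (1−cosω) n̂n̂ᵀ gives
  R = [+0.467822, -0.755648, -0.458408; -0.688345, +0.013813, -0.725252; +0.554367, +0.654832, -0.513685]
β = atan2(√(R₁₃²+R₂₃²), R₃₃) = 2.110271; α = atan2(R₂₃, R₁₃) mod 2π = 4.148723; γ = atan2(R₃₂, −R₃₁) mod 2π = 2.273301
First d^2_{0,1}(β=2.1103), then the phase factors e^{-i(0)α} and e^{-i(1)γ}:
c=cos(2.110271/2)=0.493110, s=sin(2.110271/2)=0.869967; N=√[2·2·6·1]=4.898979
k: max(0,(1)−(0))=1 … min(2+(1),2−(0))=2
  k=1: (−1)^0·4.8990/(2)·0.4931^3·0.8700^1 = +0.255511
  k=2: (−1)^1·4.8990/(2)·0.4931^1·0.8700^3 = -0.795294
d^2_{0,1}(2.1103) = +0.255511 -0.795294 = -0.539783
|D^2_{0,1}|² = |d^2_{0,1}(β)|² = (-0.539783)² = 0.291366 (the z-rotation phases have unit modulus)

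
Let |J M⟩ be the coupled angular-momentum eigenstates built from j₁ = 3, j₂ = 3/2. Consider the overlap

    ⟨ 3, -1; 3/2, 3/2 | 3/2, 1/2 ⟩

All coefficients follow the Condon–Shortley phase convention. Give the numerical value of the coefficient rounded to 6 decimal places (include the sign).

triangle: 3!·3!·0!/7! = 36/5040
(j±m)!: 2!·4!·3!·0!·2!·1! = 576
prefactor² = (2J+1)·Δ·N² = 576/35
  k=3: −1/(3!·0!·1!·0!·2!·0!) = -1/12
Σ = -1/12  ⇒  CG² = 576/35·(-1/12)² = 4/35
CG = −√(4/35) = -0.338062

-0.338062  (= −√(4/35))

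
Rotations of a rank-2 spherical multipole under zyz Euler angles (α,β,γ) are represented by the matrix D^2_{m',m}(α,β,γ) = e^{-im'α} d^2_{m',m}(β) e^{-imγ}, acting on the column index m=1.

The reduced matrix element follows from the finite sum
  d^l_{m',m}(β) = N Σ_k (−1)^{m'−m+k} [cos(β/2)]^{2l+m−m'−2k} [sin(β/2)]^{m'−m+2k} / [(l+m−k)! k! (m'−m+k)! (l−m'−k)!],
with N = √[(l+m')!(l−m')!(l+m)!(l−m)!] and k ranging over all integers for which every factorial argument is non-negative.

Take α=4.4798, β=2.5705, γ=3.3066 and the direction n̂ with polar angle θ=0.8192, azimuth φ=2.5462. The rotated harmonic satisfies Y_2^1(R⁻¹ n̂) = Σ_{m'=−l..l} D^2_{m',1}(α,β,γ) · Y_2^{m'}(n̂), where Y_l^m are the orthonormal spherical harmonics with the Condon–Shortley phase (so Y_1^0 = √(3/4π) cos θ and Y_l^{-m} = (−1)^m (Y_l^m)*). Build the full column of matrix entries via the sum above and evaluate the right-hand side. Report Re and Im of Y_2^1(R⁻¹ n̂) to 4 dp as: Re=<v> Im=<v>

Need the full column D^2_{m',1} for m'=−2..2 at α=4.4798, β=2.5705, γ=3.3066.
cos(β/2)=0.281682, sin(β/2)=0.959508
d^2_{-2,1}: single k=3 term ⇒ +0.497662;  D = +0.402070-0.293269i
d^2_{-1,1}: k∈[2..3] ⇒ +0.219147 -0.847606 = -0.628459;  D = -0.243342-0.579436i
d^2_{0,1}: k∈[1..2] ⇒ +0.052529 -0.609509 = -0.556980;  D = +0.549414-0.091489i
d^2_{1,1}: k∈[0..1] ⇒ +0.006296 -0.219147 = -0.212851;  D = -0.014374+0.212366i
d^2_{2,1}: single k=0 term ⇒ -0.042890;  D = -0.040972-0.012682i
Y_2^{m'}(θ=0.8192,φ=2.5462) and Σ D·Y over m':
  (+0.4021-0.2933i)·(+0.0765+0.1915i)  (-0.2433-0.5794i)·(-0.3191-0.2161i)  (+0.5494-0.0915i)·(+0.1257+0.0000i)  (-0.0144+0.2124i)·(+0.3191-0.2161i)  (-0.0410-0.0127i)·(+0.0765-0.1915i)
Y_2^1(R⁻¹ n̂) = +0.144144+0.358277i

Re=0.1441 Im=0.3583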